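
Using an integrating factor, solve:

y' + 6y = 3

Using integrating factor method:

General solution: y = 1/2 + Ce^(-6x)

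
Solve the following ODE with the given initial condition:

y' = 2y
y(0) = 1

General solution: y = Ce^(2x)
Applying IC y(0) = 1:
Particular solution: y = e^(2x)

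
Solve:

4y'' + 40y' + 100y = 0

Characteristic equation: 4r² + 40r + 100 = 0
Divide by 4: r² + 10r + 25 = 0
Factored: (r + 5)² = 0
Repeated root: r = -5
General solution: y = (C₁ + C₂x)e^(-5x)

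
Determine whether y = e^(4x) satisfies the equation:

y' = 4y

Verification:
y = e^(4x)
y' = 4e^(4x)
4y = 4e^(4x)
y' = 4y ✓

Yes, it is a solution.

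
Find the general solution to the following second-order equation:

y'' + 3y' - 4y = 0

Characteristic equation: r² + 3r - 4 = 0
Roots: r = 1, -4 (distinct real)
General solution: y = C₁e^x + C₂e^(-4x)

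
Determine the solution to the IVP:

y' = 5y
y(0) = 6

General solution: y = Ce^(5x)
Applying IC y(0) = 6:
Particular solution: y = 6e^(5x)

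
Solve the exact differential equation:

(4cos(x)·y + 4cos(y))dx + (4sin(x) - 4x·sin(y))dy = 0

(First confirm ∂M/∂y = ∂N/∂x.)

Verify exactness: ∂M/∂y = ∂N/∂x ✓
Find F(x,y) such that ∂F/∂x = M, ∂F/∂y = N
Solution: 4sin(x)·y + 4x·cos(y) = C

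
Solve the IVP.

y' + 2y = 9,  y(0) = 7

General solution: y = 9/2 + Ce^(-2x)
Applying y(0) = 7: C = 7 - 9/2 = 5/2
Particular solution: y = 9/2 + (5/2)e^(-2x)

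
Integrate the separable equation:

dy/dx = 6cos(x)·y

Separating variables and integrating:
ln|y| = 6sin(x) + C

General solution: y = Ce^(6sin(x))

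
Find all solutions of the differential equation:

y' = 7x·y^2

Separating variables and integrating:
-1/y = 7x^2/2 + C

General solution: y^-1 = (-7/2)x^2 + C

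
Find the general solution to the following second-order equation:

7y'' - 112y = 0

Characteristic equation: 7r² - 112 = 0
Divide by 7: r² - 16 = 0
Roots: r = 4, -4 (distinct real)
General solution: y = C₁e^(4x) + C₂e^(-4x)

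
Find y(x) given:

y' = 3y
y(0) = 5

General solution: y = Ce^(3x)
Applying IC y(0) = 5:
Particular solution: y = 5e^(3x)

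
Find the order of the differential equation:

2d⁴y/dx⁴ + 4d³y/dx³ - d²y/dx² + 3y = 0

The order is 4 (highest derivative is of order 4).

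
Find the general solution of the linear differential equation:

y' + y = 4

Using integrating factor method:

General solution: y = 4 + Ce^(-x)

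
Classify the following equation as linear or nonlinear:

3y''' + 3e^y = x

Nonlinear (e^y is nonlinear in y)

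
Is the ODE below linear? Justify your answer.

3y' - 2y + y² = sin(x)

No. Nonlinear (y² term)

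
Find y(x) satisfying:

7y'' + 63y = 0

Characteristic equation: 7r² + 63 = 0
Divide by 7: r² + 9 = 0
Roots: r = ±3i (complex conjugates)
General solution: y = C₁cos(3x) + C₂sin(3x)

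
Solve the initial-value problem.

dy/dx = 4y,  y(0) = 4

General solution: y = Ce^(4x)
Applying IC y(0) = 4:
Particular solution: y = 4e^(4x)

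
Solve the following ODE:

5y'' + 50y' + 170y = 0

Characteristic equation: 5r² + 50r + 170 = 0
Divide by 5: r² + 10r + 34 = 0
Roots: r = -5 ± 3i (complex conjugates)
General solution: y = e^(-5x)(C₁cos(3x) + C₂sin(3x))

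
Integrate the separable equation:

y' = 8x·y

Separating variables and integrating:
ln|y| = 4x^2 + C

General solution: y = Ce^(4x^2)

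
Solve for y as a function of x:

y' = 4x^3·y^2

Separating variables and integrating:
-1/y = x^4 + C

General solution: y^-1 = -x^4 + C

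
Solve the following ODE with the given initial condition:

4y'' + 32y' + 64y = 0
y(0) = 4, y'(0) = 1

General solution: y = (C₁ + C₂x)e^(-4x)
Repeated root r = -4
Applying ICs: C₁ = 4, C₂ = 17
Particular solution: y = (4 + 17x)e^(-4x)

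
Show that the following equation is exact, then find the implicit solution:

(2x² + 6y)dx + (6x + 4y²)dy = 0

Verify exactness: ∂M/∂y = ∂N/∂x ✓
Find F(x,y) such that ∂F/∂x = M, ∂F/∂y = N
Solution: 2x³/3 + 6xy + 4y³/3 = C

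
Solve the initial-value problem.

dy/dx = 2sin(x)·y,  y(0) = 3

General solution: y = Ce^(-2cos(x))
Applying IC y(0) = 3:
Particular solution: y = 3e^(2(1-cos(x)))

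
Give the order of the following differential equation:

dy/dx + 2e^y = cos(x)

The order is 1 (highest derivative is of order 1).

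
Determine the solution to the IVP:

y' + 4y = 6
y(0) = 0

General solution: y = 3/2 + Ce^(-4x)
Applying y(0) = 0: C = 0 - 3/2 = -3/2
Particular solution: y = 3/2 - (3/2)e^(-4x)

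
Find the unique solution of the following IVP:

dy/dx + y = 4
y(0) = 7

General solution: y = 4 + Ce^(-x)
Applying y(0) = 7: C = 7 - 4 = 3
Particular solution: y = 4 + 3e^(-x)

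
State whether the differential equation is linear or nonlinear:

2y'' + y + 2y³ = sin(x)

Nonlinear (y³ term)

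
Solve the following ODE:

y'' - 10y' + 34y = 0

Characteristic equation: r² - 10r + 34 = 0
Roots: r = 5 ± 3i (complex conjugates)
General solution: y = e^(5x)(C₁cos(3x) + C₂sin(3x))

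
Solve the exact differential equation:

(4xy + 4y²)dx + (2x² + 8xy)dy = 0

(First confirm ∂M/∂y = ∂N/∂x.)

Verify exactness: ∂M/∂y = ∂N/∂x ✓
Find F(x,y) such that ∂F/∂x = M, ∂F/∂y = N
Solution: 2x²y + 4xy² = C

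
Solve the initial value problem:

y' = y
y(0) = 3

General solution: y = Ce^x
Applying IC y(0) = 3:
Particular solution: y = 3e^x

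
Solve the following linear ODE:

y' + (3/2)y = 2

Using integrating factor method:

General solution: y = 4/3 + Ce^(-3x/2)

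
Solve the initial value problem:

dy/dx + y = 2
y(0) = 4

General solution: y = 2 + Ce^(-x)
Applying y(0) = 4: C = 4 - 2 = 2
Particular solution: y = 2 + 2e^(-x)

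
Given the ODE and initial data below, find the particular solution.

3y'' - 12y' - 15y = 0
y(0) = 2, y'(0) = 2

General solution: y = C₁e^(5x) + C₂e^(-x)
Applying ICs: C₁ = 2/3, C₂ = 4/3
Particular solution: y = (2/3)e^(5x) + (4/3)e^(-x)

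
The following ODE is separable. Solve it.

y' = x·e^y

Separating variables and integrating:
-e^(-y) = x²/2 + C

General solution: y = -ln(C - x²/2)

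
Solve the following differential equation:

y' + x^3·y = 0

Using integrating factor method:

General solution: y = Ce^(-x^4/4)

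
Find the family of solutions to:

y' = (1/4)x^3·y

Separating variables and integrating:
ln|y| = x^4/16 + C

General solution: y = Ce^(x^4/16)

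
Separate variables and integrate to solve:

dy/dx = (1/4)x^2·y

Separating variables and integrating:
ln|y| = x^3/12 + C

General solution: y = Ce^(x^3/12)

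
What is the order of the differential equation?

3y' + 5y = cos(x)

The order is 1 (highest derivative is of order 1).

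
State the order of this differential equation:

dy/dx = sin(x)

The order is 1 (highest derivative is of order 1).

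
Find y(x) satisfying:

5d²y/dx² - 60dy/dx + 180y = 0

Characteristic equation: 5r² - 60r + 180 = 0
Divide by 5: r² - 12r + 36 = 0
Factored: (r - 6)² = 0
Repeated root: r = 6
General solution: y = (C₁ + C₂x)e^(6x)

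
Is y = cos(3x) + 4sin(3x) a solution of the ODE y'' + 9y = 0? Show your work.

Verification:
y'' = -9cos(3x) - 36sin(3x)
y'' + 9y = 0 ✓

Yes, it is a solution.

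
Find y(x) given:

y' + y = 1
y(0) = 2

General solution: y = 1 + Ce^(-x)
Applying y(0) = 2: C = 2 - 1 = 1
Particular solution: y = 1 + e^(-x)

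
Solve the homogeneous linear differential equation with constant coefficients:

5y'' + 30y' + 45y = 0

Characteristic equation: 5r² + 30r + 45 = 0
Divide by 5: r² + 6r + 9 = 0
Factored: (r + 3)² = 0
Repeated root: r = -3
General solution: y = (C₁ + C₂x)e^(-3x)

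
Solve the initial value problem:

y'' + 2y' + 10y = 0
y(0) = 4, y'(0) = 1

General solution: y = e^(-x)(C₁cos(3x) + C₂sin(3x))
Complex roots r = -1 ± 3i
Applying ICs: C₁ = 4, C₂ = 5/3
Particular solution: y = e^(-x)(4cos(3x) + (5/3)sin(3x))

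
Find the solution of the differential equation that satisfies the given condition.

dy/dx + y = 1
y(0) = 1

General solution: y = 1 + Ce^(-x)
Applying y(0) = 1: C = 1 - 1 = 0
Particular solution: y = 1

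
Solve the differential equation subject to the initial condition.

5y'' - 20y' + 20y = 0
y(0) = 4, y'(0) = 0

General solution: y = (C₁ + C₂x)e^(2x)
Repeated root r = 2
Applying ICs: C₁ = 4, C₂ = -8
Particular solution: y = (4 - 8x)e^(2x)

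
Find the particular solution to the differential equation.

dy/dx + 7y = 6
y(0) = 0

General solution: y = 6/7 + Ce^(-7x)
Applying y(0) = 0: C = 0 - 6/7 = -6/7
Particular solution: y = 6/7 - (6/7)e^(-7x)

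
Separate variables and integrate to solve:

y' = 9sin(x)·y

Separating variables and integrating:
ln|y| = -9cos(x) + C

General solution: y = Ce^(-9cos(x))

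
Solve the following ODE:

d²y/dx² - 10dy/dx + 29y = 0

Characteristic equation: r² - 10r + 29 = 0
Roots: r = 5 ± 2i (complex conjugates)
General solution: y = e^(5x)(C₁cos(2x) + C₂sin(2x))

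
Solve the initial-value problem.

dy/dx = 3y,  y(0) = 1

General solution: y = Ce^(3x)
Applying IC y(0) = 1:
Particular solution: y = e^(3x)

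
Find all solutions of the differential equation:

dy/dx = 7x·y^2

Separating variables and integrating:
-1/y = 7x^2/2 + C

General solution: y^-1 = (-7/2)x^2 + C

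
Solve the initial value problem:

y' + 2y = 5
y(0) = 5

General solution: y = 5/2 + Ce^(-2x)
Applying y(0) = 5: C = 5 - 5/2 = 5/2
Particular solution: y = 5/2 + (5/2)e^(-2x)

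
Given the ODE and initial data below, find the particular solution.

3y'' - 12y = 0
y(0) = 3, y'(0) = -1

General solution: y = C₁e^(2x) + C₂e^(-2x)
Applying ICs: C₁ = 5/4, C₂ = 7/4
Particular solution: y = (5/4)e^(2x) + (7/4)e^(-2x)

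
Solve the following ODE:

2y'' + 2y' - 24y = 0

Characteristic equation: 2r² + 2r - 24 = 0
Divide by 2: r² + r - 12 = 0
Roots: r = 3, -4 (distinct real)
General solution: y = C₁e^(3x) + C₂e^(-4x)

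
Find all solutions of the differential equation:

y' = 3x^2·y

Separating variables and integrating:
ln|y| = x^3 + C

General solution: y = Ce^(x^3)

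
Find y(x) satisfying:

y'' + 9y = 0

Characteristic equation: r² + 9 = 0
Roots: r = ±3i (complex conjugates)
General solution: y = C₁cos(3x) + C₂sin(3x)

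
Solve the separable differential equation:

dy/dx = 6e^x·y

Separating variables and integrating:
ln|y| = 6e^x + C

General solution: y = Ce^(6e^x)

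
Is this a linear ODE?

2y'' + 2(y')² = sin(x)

No. Nonlinear ((y')² term)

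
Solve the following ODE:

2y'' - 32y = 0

Characteristic equation: 2r² - 32 = 0
Divide by 2: r² - 16 = 0
Roots: r = 4, -4 (distinct real)
General solution: y = C₁e^(4x) + C₂e^(-4x)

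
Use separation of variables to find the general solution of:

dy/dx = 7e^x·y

Separating variables and integrating:
ln|y| = 7e^x + C

General solution: y = Ce^(7e^x)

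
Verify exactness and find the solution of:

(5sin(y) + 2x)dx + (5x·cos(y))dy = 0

Verify exactness: ∂M/∂y = ∂N/∂x ✓
Find F(x,y) such that ∂F/∂x = M, ∂F/∂y = N
Solution: 5x·sin(y) + x² = C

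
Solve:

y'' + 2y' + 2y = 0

Characteristic equation: r² + 2r + 2 = 0
Roots: r = -1 ± i (complex conjugates)
General solution: y = e^(-x)(C₁cos(x) + C₂sin(x))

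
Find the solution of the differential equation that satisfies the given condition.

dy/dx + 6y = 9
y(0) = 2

General solution: y = 3/2 + Ce^(-6x)
Applying y(0) = 2: C = 2 - 3/2 = 1/2
Particular solution: y = 3/2 + (1/2)e^(-6x)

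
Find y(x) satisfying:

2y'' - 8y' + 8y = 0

Characteristic equation: 2r² - 8r + 8 = 0
Divide by 2: r² - 4r + 4 = 0
Factored: (r - 2)² = 0
Repeated root: r = 2
General solution: y = (C₁ + C₂x)e^(2x)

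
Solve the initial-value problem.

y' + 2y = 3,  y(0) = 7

General solution: y = 3/2 + Ce^(-2x)
Applying y(0) = 7: C = 7 - 3/2 = 11/2
Particular solution: y = 3/2 + (11/2)e^(-2x)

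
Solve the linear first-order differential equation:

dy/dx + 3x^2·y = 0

Using integrating factor method:

General solution: y = Ce^(-x^3)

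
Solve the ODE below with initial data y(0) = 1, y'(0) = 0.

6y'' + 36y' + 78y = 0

General solution: y = e^(-3x)(C₁cos(2x) + C₂sin(2x))
Complex roots r = -3 ± 2i
Applying ICs: C₁ = 1, C₂ = 3/2
Particular solution: y = e^(-3x)(cos(2x) + (3/2)sin(2x))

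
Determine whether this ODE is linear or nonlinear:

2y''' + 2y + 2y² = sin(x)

Nonlinear (y² term)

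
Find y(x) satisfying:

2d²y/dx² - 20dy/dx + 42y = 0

Characteristic equation: 2r² - 20r + 42 = 0
Divide by 2: r² - 10r + 21 = 0
Roots: r = 7, 3 (distinct real)
General solution: y = C₁e^(7x) + C₂e^(3x)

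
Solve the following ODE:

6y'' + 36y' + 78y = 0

Characteristic equation: 6r² + 36r + 78 = 0
Divide by 6: r² + 6r + 13 = 0
Roots: r = -3 ± 2i (complex conjugates)
General solution: y = e^(-3x)(C₁cos(2x) + C₂sin(2x))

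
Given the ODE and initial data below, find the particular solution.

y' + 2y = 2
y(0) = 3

General solution: y = 1 + Ce^(-2x)
Applying y(0) = 3: C = 3 - 1 = 2
Particular solution: y = 1 + 2e^(-2x)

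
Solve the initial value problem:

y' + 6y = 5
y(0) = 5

General solution: y = 5/6 + Ce^(-6x)
Applying y(0) = 5: C = 5 - 5/6 = 25/6
Particular solution: y = 5/6 + (25/6)e^(-6x)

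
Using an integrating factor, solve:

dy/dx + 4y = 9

Using integrating factor method:

General solution: y = 9/4 + Ce^(-4x)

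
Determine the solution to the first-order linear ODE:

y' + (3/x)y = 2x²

Using integrating factor method:

General solution: y = (1/3)x^3 + Cx^(-3)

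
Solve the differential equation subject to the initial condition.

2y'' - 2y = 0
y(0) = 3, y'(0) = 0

General solution: y = C₁e^x + C₂e^(-x)
Applying ICs: C₁ = 3/2, C₂ = 3/2
Particular solution: y = (3/2)e^x + (3/2)e^(-x)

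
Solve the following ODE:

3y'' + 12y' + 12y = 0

Characteristic equation: 3r² + 12r + 12 = 0
Divide by 3: r² + 4r + 4 = 0
Factored: (r + 2)² = 0
Repeated root: r = -2
General solution: y = (C₁ + C₂x)e^(-2x)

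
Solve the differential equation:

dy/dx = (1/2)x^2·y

Separating variables and integrating:
ln|y| = x^3/6 + C

General solution: y = Ce^(x^3/6)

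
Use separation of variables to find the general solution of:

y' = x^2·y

Separating variables and integrating:
ln|y| = x^3/3 + C

General solution: y = Ce^(x^3/3)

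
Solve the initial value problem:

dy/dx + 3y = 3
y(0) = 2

General solution: y = 1 + Ce^(-3x)
Applying y(0) = 2: C = 2 - 1 = 1
Particular solution: y = 1 + e^(-3x)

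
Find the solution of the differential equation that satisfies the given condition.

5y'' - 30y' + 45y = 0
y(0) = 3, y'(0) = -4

General solution: y = (C₁ + C₂x)e^(3x)
Repeated root r = 3
Applying ICs: C₁ = 3, C₂ = -13
Particular solution: y = (3 - 13x)e^(3x)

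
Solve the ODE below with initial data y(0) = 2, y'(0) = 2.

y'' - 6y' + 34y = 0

General solution: y = e^(3x)(C₁cos(5x) + C₂sin(5x))
Complex roots r = 3 ± 5i
Applying ICs: C₁ = 2, C₂ = -4/5
Particular solution: y = e^(3x)(2cos(5x) - (4/5)sin(5x))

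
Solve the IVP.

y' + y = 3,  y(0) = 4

General solution: y = 3 + Ce^(-x)
Applying y(0) = 4: C = 4 - 3 = 1
Particular solution: y = 3 + e^(-x)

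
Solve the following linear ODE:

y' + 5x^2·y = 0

Using integrating factor method:

General solution: y = Ce^(-5x^3/3)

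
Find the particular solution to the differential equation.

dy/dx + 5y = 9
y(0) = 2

General solution: y = 9/5 + Ce^(-5x)
Applying y(0) = 2: C = 2 - 9/5 = 1/5
Particular solution: y = 9/5 + (1/5)e^(-5x)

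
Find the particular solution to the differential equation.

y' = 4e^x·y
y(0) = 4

General solution: y = Ce^(4e^x)
Applying IC y(0) = 4:
Particular solution: y = 4e^(4(e^x - 1))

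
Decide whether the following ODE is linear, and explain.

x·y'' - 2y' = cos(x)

Linear (y and its derivatives appear to the first power only, no products of y terms)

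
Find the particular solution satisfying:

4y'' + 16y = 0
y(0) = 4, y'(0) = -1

General solution: y = C₁cos(2x) + C₂sin(2x)
Complex roots r = ±2i
Applying ICs: C₁ = 4, C₂ = -1/2
Particular solution: y = 4cos(2x) - (1/2)sin(2x)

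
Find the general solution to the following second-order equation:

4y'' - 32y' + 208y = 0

Characteristic equation: 4r² - 32r + 208 = 0
Divide by 4: r² - 8r + 52 = 0
Roots: r = 4 ± 6i (complex conjugates)
General solution: y = e^(4x)(C₁cos(6x) + C₂sin(6x))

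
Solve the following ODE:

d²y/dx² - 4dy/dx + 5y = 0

Characteristic equation: r² - 4r + 5 = 0
Roots: r = 2 ± i (complex conjugates)
General solution: y = e^(2x)(C₁cos(x) + C₂sin(x))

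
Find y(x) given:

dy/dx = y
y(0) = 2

General solution: y = Ce^x
Applying IC y(0) = 2:
Particular solution: y = 2e^x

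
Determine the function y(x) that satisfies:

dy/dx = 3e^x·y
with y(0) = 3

General solution: y = Ce^(3e^x)
Applying IC y(0) = 3:
Particular solution: y = 3e^(3(e^x - 1))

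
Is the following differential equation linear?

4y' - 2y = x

Yes. Linear (y and its derivatives appear to the first power only, no products of y terms)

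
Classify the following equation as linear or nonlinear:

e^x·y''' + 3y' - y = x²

Linear (y and its derivatives appear to the first power only, no products of y terms)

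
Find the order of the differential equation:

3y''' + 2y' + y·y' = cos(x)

The order is 3 (highest derivative is of order 3).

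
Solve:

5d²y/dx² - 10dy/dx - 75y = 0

Characteristic equation: 5r² - 10r - 75 = 0
Divide by 5: r² - 2r - 15 = 0
Roots: r = 5, -3 (distinct real)
General solution: y = C₁e^(5x) + C₂e^(-3x)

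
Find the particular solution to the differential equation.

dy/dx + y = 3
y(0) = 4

General solution: y = 3 + Ce^(-x)
Applying y(0) = 4: C = 4 - 3 = 1
Particular solution: y = 3 + e^(-x)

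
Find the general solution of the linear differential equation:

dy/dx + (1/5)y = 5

Using integrating factor method:

General solution: y = 25 + Ce^(-x/5)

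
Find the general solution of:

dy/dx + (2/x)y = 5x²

Using integrating factor method:

General solution: y = x^3 + Cx^(-2)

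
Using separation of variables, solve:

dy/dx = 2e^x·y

Separating variables and integrating:
ln|y| = 2e^x + C

General solution: y = Ce^(2e^x)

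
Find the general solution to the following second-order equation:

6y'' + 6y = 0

Characteristic equation: 6r² + 6 = 0
Divide by 6: r² + 1 = 0
Roots: r = ±i (complex conjugates)
General solution: y = C₁cos(x) + C₂sin(x)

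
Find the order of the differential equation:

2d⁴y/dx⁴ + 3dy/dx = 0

The order is 4 (highest derivative is of order 4).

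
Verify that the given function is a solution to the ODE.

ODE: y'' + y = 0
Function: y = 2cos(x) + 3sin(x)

Verification:
y'' = -2cos(x) - 3sin(x)
y'' + y = 0 ✓

Yes, it is a solution.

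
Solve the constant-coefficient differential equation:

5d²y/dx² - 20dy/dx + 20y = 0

Characteristic equation: 5r² - 20r + 20 = 0
Divide by 5: r² - 4r + 4 = 0
Factored: (r - 2)² = 0
Repeated root: r = 2
General solution: y = (C₁ + C₂x)e^(2x)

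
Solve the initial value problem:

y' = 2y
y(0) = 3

General solution: y = Ce^(2x)
Applying IC y(0) = 3:
Particular solution: y = 3e^(2x)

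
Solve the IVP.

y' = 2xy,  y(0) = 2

General solution: y = Ce^(x²)
Applying IC y(0) = 2:
Particular solution: y = 2e^(x²)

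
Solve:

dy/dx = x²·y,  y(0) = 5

General solution: y = Ce^(x³/3)
Applying IC y(0) = 5:
Particular solution: y = 5e^(x³/3)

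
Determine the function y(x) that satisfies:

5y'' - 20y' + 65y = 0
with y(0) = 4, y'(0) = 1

General solution: y = e^(2x)(C₁cos(3x) + C₂sin(3x))
Complex roots r = 2 ± 3i
Applying ICs: C₁ = 4, C₂ = -7/3
Particular solution: y = e^(2x)(4cos(3x) - (7/3)sin(3x))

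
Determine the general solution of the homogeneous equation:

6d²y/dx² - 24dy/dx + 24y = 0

Characteristic equation: 6r² - 24r + 24 = 0
Divide by 6: r² - 4r + 4 = 0
Factored: (r - 2)² = 0
Repeated root: r = 2
General solution: y = (C₁ + C₂x)e^(2x)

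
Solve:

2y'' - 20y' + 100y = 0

Characteristic equation: 2r² - 20r + 100 = 0
Divide by 2: r² - 10r + 50 = 0
Roots: r = 5 ± 5i (complex conjugates)
General solution: y = e^(5x)(C₁cos(5x) + C₂sin(5x))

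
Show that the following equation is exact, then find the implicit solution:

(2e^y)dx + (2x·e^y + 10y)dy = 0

Verify exactness: ∂M/∂y = ∂N/∂x ✓
Find F(x,y) such that ∂F/∂x = M, ∂F/∂y = N
Solution: 2x·e^y + 5y² = C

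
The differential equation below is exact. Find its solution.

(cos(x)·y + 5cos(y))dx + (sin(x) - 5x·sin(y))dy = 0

Verify exactness: ∂M/∂y = ∂N/∂x ✓
Find F(x,y) such that ∂F/∂x = M, ∂F/∂y = N
Solution: sin(x)·y + 5x·cos(y) = C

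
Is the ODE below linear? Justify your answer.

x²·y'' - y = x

Yes. Linear (y and its derivatives appear to the first power only, no products of y terms)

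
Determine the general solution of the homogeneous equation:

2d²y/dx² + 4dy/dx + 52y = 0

Characteristic equation: 2r² + 4r + 52 = 0
Divide by 2: r² + 2r + 26 = 0
Roots: r = -1 ± 5i (complex conjugates)
General solution: y = e^(-x)(C₁cos(5x) + C₂sin(5x))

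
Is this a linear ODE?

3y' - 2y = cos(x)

Yes. Linear (y and its derivatives appear to the first power only, no products of y terms)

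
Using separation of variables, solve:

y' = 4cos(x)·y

Separating variables and integrating:
ln|y| = 4sin(x) + C

General solution: y = Ce^(4sin(x))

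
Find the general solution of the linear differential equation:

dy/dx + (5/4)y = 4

Using integrating factor method:

General solution: y = 16/5 + Ce^(-5x/4)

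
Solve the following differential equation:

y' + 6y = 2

Using integrating factor method:

General solution: y = 1/3 + Ce^(-6x)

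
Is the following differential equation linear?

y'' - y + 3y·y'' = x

No. Nonlinear (y·y'' term)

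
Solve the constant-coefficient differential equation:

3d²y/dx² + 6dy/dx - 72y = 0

Characteristic equation: 3r² + 6r - 72 = 0
Divide by 3: r² + 2r - 24 = 0
Roots: r = 4, -6 (distinct real)
General solution: y = C₁e^(4x) + C₂e^(-6x)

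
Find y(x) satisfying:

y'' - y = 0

Characteristic equation: r² - 1 = 0
Roots: r = 1, -1 (distinct real)
General solution: y = C₁e^x + C₂e^(-x)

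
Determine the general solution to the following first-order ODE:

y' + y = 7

Using integrating factor method:

General solution: y = 7 + Ce^(-x)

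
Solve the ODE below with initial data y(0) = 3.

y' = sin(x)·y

General solution: y = Ce^(-cos(x))
Applying IC y(0) = 3:
Particular solution: y = 3e^(1-cos(x))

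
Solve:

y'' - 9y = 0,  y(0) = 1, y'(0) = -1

General solution: y = C₁e^(3x) + C₂e^(-3x)
Applying ICs: C₁ = 1/3, C₂ = 2/3
Particular solution: y = (1/3)e^(3x) + (2/3)e^(-3x)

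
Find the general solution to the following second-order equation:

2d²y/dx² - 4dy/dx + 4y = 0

Characteristic equation: 2r² - 4r + 4 = 0
Divide by 2: r² - 2r + 2 = 0
Roots: r = 1 ± i (complex conjugates)
General solution: y = e^x(C₁cos(x) + C₂sin(x))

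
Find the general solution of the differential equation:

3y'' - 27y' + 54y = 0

Characteristic equation: 3r² - 27r + 54 = 0
Divide by 3: r² - 9r + 18 = 0
Roots: r = 6, 3 (distinct real)
General solution: y = C₁e^(6x) + C₂e^(3x)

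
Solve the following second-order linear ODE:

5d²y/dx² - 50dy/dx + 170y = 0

Characteristic equation: 5r² - 50r + 170 = 0
Divide by 5: r² - 10r + 34 = 0
Roots: r = 5 ± 3i (complex conjugates)
General solution: y = e^(5x)(C₁cos(3x) + C₂sin(3x))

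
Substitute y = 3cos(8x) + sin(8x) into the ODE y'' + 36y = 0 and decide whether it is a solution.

Verification:
y'' = -192cos(8x) - 64sin(8x)
y'' + 36y ≠ 0 (frequency mismatch: got 64 instead of 36)

No, it is not a solution.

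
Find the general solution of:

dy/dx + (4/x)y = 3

Using integrating factor method:

General solution: y = (3/5)x + Cx^(-4)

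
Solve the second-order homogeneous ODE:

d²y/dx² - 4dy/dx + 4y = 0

Characteristic equation: r² - 4r + 4 = 0
Factored: (r - 2)² = 0
Repeated root: r = 2
General solution: y = (C₁ + C₂x)e^(2x)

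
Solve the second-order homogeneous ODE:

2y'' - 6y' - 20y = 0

Characteristic equation: 2r² - 6r - 20 = 0
Divide by 2: r² - 3r - 10 = 0
Roots: r = 5, -2 (distinct real)
General solution: y = C₁e^(5x) + C₂e^(-2x)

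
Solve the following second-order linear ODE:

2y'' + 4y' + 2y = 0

Characteristic equation: 2r² + 4r + 2 = 0
Divide by 2: r² + 2r + 1 = 0
Factored: (r + 1)² = 0
Repeated root: r = -1
General solution: y = (C₁ + C₂x)e^(-x)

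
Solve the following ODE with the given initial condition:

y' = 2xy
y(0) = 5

General solution: y = Ce^(x²)
Applying IC y(0) = 5:
Particular solution: y = 5e^(x²)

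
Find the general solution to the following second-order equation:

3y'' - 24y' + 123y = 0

Characteristic equation: 3r² - 24r + 123 = 0
Divide by 3: r² - 8r + 41 = 0
Roots: r = 4 ± 5i (complex conjugates)
General solution: y = e^(4x)(C₁cos(5x) + C₂sin(5x))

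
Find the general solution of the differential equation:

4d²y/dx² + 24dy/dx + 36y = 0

Characteristic equation: 4r² + 24r + 36 = 0
Divide by 4: r² + 6r + 9 = 0
Factored: (r + 3)² = 0
Repeated root: r = -3
General solution: y = (C₁ + C₂x)e^(-3x)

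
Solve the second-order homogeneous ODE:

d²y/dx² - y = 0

Characteristic equation: r² - 1 = 0
Roots: r = 1, -1 (distinct real)
General solution: y = C₁e^x + C₂e^(-x)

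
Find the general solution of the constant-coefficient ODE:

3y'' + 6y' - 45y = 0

Characteristic equation: 3r² + 6r - 45 = 0
Divide by 3: r² + 2r - 15 = 0
Roots: r = 3, -5 (distinct real)
General solution: y = C₁e^(3x) + C₂e^(-5x)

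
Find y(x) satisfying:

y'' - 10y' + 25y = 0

Characteristic equation: r² - 10r + 25 = 0
Factored: (r - 5)² = 0
Repeated root: r = 5
General solution: y = (C₁ + C₂x)e^(5x)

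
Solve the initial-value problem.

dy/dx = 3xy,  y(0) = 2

General solution: y = Ce^(3x²/2)
Applying IC y(0) = 2:
Particular solution: y = 2e^(3x²/2)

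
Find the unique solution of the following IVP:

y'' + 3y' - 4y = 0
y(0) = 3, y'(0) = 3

General solution: y = C₁e^x + C₂e^(-4x)
Applying ICs: C₁ = 3, C₂ = 0
Particular solution: y = 3e^x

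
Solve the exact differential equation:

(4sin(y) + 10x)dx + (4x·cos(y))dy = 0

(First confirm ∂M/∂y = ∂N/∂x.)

Verify exactness: ∂M/∂y = ∂N/∂x ✓
Find F(x,y) such that ∂F/∂x = M, ∂F/∂y = N
Solution: 4x·sin(y) + 5x² = C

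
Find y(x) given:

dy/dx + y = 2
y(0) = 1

General solution: y = 2 + Ce^(-x)
Applying y(0) = 1: C = 1 - 2 = -1
Particular solution: y = 2 - e^(-x)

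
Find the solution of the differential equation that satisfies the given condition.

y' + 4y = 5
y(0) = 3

General solution: y = 5/4 + Ce^(-4x)
Applying y(0) = 3: C = 3 - 5/4 = 7/4
Particular solution: y = 5/4 + (7/4)e^(-4x)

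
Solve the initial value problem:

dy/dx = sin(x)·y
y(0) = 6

General solution: y = Ce^(-cos(x))
Applying IC y(0) = 6:
Particular solution: y = 6e^(1-cos(x))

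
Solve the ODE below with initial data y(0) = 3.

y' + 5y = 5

General solution: y = 1 + Ce^(-5x)
Applying y(0) = 3: C = 3 - 1 = 2
Particular solution: y = 1 + 2e^(-5x)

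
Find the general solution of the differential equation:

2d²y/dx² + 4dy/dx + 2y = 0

Characteristic equation: 2r² + 4r + 2 = 0
Divide by 2: r² + 2r + 1 = 0
Factored: (r + 1)² = 0
Repeated root: r = -1
General solution: y = (C₁ + C₂x)e^(-x)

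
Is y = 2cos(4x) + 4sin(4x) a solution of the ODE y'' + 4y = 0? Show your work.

Verification:
y'' = -32cos(4x) - 64sin(4x)
y'' + 4y ≠ 0 (frequency mismatch: got 16 instead of 4)

No, it is not a solution.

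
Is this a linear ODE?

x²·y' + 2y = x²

Yes. Linear (y and its derivatives appear to the first power only, no products of y terms)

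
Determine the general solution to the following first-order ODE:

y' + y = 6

Using integrating factor method:

General solution: y = 6 + Ce^(-x)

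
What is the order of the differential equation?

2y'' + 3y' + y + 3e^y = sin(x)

The order is 2 (highest derivative is of order 2).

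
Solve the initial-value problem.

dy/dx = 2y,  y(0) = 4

General solution: y = Ce^(2x)
Applying IC y(0) = 4:
Particular solution: y = 4e^(2x)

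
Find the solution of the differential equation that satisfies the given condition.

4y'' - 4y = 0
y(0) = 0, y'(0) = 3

General solution: y = C₁e^x + C₂e^(-x)
Applying ICs: C₁ = 3/2, C₂ = -3/2
Particular solution: y = (3/2)e^x - (3/2)e^(-x)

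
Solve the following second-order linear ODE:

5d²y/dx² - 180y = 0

Characteristic equation: 5r² - 180 = 0
Divide by 5: r² - 36 = 0
Roots: r = 6, -6 (distinct real)
General solution: y = C₁e^(6x) + C₂e^(-6x)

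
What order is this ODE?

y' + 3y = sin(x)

The order is 1 (highest derivative is of order 1).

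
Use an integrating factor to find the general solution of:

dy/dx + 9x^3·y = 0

Using integrating factor method:

General solution: y = Ce^(-9x^4/4)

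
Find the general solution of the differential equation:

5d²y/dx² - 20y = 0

Characteristic equation: 5r² - 20 = 0
Divide by 5: r² - 4 = 0
Roots: r = 2, -2 (distinct real)
General solution: y = C₁e^(2x) + C₂e^(-2x)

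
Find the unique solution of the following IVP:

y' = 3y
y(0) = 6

General solution: y = Ce^(3x)
Applying IC y(0) = 6:
Particular solution: y = 6e^(3x)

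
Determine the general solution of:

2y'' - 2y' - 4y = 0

Characteristic equation: 2r² - 2r - 4 = 0
Divide by 2: r² - r - 2 = 0
Roots: r = 2, -1 (distinct real)
General solution: y = C₁e^(2x) + C₂e^(-x)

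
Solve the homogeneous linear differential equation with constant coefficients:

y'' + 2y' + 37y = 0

Characteristic equation: r² + 2r + 37 = 0
Roots: r = -1 ± 6i (complex conjugates)
General solution: y = e^(-x)(C₁cos(6x) + C₂sin(6x))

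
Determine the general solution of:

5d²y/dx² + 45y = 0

Characteristic equation: 5r² + 45 = 0
Divide by 5: r² + 9 = 0
Roots: r = ±3i (complex conjugates)
General solution: y = C₁cos(3x) + C₂sin(3x)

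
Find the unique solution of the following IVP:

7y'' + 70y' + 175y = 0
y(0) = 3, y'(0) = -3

General solution: y = (C₁ + C₂x)e^(-5x)
Repeated root r = -5
Applying ICs: C₁ = 3, C₂ = 12
Particular solution: y = (3 + 12x)e^(-5x)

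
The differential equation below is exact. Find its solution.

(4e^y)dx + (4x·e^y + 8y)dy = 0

Verify exactness: ∂M/∂y = ∂N/∂x ✓
Find F(x,y) such that ∂F/∂x = M, ∂F/∂y = N
Solution: 4x·e^y + 4y² = C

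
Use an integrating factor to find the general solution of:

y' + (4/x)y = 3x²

Using integrating factor method:

General solution: y = (3/7)x^3 + Cx^(-4)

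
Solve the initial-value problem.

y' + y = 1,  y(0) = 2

General solution: y = 1 + Ce^(-x)
Applying y(0) = 2: C = 2 - 1 = 1
Particular solution: y = 1 + e^(-x)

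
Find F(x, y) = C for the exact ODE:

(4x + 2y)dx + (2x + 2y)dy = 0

Verify exactness: ∂M/∂y = ∂N/∂x ✓
Find F(x,y) such that ∂F/∂x = M, ∂F/∂y = N
Solution: 2x² + 2xy + y² = C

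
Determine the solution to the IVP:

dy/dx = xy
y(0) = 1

General solution: y = Ce^(x²/2)
Applying IC y(0) = 1:
Particular solution: y = e^(x²/2)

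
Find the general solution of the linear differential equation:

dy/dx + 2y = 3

Using integrating factor method:

General solution: y = 3/2 + Ce^(-2x)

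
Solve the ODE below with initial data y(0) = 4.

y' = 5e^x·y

General solution: y = Ce^(5e^x)
Applying IC y(0) = 4:
Particular solution: y = 4e^(5(e^x - 1))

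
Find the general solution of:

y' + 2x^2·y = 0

Using integrating factor method:

General solution: y = Ce^(-2x^3/3)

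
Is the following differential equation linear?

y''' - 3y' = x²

Yes. Linear (y and its derivatives appear to the first power only, no products of y terms)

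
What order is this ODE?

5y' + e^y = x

The order is 1 (highest derivative is of order 1).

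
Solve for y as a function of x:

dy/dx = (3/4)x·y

Separating variables and integrating:
ln|y| = 3x^2/8 + C

General solution: y = Ce^(3x^2/8)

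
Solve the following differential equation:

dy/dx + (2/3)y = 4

Using integrating factor method:

General solution: y = 6 + Ce^(-2x/3)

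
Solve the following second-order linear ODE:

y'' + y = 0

Characteristic equation: r² + 1 = 0
Roots: r = ±i (complex conjugates)
General solution: y = C₁cos(x) + C₂sin(x)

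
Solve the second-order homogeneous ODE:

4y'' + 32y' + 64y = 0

Characteristic equation: 4r² + 32r + 64 = 0
Divide by 4: r² + 8r + 16 = 0
Factored: (r + 4)² = 0
Repeated root: r = -4
General solution: y = (C₁ + C₂x)e^(-4x)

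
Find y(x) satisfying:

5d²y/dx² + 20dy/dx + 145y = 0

Characteristic equation: 5r² + 20r + 145 = 0
Divide by 5: r² + 4r + 29 = 0
Roots: r = -2 ± 5i (complex conjugates)
General solution: y = e^(-2x)(C₁cos(5x) + C₂sin(5x))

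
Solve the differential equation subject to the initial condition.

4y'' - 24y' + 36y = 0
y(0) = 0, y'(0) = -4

General solution: y = (C₁ + C₂x)e^(3x)
Repeated root r = 3
Applying ICs: C₁ = 0, C₂ = -4
Particular solution: y = -4xe^(3x)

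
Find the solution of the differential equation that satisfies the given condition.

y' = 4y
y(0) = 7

General solution: y = Ce^(4x)
Applying IC y(0) = 7:
Particular solution: y = 7e^(4x)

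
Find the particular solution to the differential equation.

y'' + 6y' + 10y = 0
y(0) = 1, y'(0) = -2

General solution: y = e^(-3x)(C₁cos(x) + C₂sin(x))
Complex roots r = -3 ± i
Applying ICs: C₁ = 1, C₂ = 1
Particular solution: y = e^(-3x)(cos(x) + sin(x))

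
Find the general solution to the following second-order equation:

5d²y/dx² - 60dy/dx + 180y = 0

Characteristic equation: 5r² - 60r + 180 = 0
Divide by 5: r² - 12r + 36 = 0
Factored: (r - 6)² = 0
Repeated root: r = 6
General solution: y = (C₁ + C₂x)e^(6x)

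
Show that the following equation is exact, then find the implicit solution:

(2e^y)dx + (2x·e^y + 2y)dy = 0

Verify exactness: ∂M/∂y = ∂N/∂x ✓
Find F(x,y) such that ∂F/∂x = M, ∂F/∂y = N
Solution: 2x·e^y + y² = C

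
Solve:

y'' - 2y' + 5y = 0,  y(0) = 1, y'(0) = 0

General solution: y = e^x(C₁cos(2x) + C₂sin(2x))
Complex roots r = 1 ± 2i
Applying ICs: C₁ = 1, C₂ = -1/2
Particular solution: y = e^x(cos(2x) - (1/2)sin(2x))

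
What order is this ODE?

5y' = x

The order is 1 (highest derivative is of order 1).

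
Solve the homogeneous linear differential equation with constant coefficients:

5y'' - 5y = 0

Characteristic equation: 5r² - 5 = 0
Divide by 5: r² - 1 = 0
Roots: r = 1, -1 (distinct real)
General solution: y = C₁e^x + C₂e^(-x)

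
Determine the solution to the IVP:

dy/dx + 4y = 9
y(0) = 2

General solution: y = 9/4 + Ce^(-4x)
Applying y(0) = 2: C = 2 - 9/4 = -1/4
Particular solution: y = 9/4 - (1/4)e^(-4x)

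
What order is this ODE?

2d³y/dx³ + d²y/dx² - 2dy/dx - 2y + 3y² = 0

The order is 3 (highest derivative is of order 3).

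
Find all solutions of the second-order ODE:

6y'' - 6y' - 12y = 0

Characteristic equation: 6r² - 6r - 12 = 0
Divide by 6: r² - r - 2 = 0
Roots: r = 2, -1 (distinct real)
General solution: y = C₁e^(2x) + C₂e^(-x)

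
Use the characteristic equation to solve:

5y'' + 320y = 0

Characteristic equation: 5r² + 320 = 0
Divide by 5: r² + 64 = 0
Roots: r = ±8i (complex conjugates)
General solution: y = C₁cos(8x) + C₂sin(8x)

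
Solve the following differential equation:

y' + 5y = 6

Using integrating factor method:

General solution: y = 6/5 + Ce^(-5x)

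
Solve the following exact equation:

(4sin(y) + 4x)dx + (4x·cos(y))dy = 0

Verify exactness: ∂M/∂y = ∂N/∂x ✓
Find F(x,y) such that ∂F/∂x = M, ∂F/∂y = N
Solution: 4x·sin(y) + 2x² = C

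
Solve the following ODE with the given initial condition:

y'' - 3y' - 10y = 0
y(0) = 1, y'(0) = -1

General solution: y = C₁e^(5x) + C₂e^(-2x)
Applying ICs: C₁ = 1/7, C₂ = 6/7
Particular solution: y = (1/7)e^(5x) + (6/7)e^(-2x)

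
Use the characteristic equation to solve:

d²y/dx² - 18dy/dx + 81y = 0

Characteristic equation: r² - 18r + 81 = 0
Factored: (r - 9)² = 0
Repeated root: r = 9
General solution: y = (C₁ + C₂x)e^(9x)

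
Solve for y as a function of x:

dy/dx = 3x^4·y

Separating variables and integrating:
ln|y| = 3x^5/5 + C

General solution: y = Ce^(3x^5/5)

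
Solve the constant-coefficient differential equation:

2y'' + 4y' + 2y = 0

Characteristic equation: 2r² + 4r + 2 = 0
Divide by 2: r² + 2r + 1 = 0
Factored: (r + 1)² = 0
Repeated root: r = -1
General solution: y = (C₁ + C₂x)e^(-x)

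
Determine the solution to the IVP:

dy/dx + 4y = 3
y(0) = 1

General solution: y = 3/4 + Ce^(-4x)
Applying y(0) = 1: C = 1 - 3/4 = 1/4
Particular solution: y = 3/4 + (1/4)e^(-4x)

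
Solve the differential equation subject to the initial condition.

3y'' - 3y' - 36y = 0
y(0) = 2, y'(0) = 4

General solution: y = C₁e^(4x) + C₂e^(-3x)
Applying ICs: C₁ = 10/7, C₂ = 4/7
Particular solution: y = (10/7)e^(4x) + (4/7)e^(-3x)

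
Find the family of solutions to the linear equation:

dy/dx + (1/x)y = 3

Using integrating factor method:

General solution: y = (3/2)x + C/x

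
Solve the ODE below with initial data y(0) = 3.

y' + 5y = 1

General solution: y = 1/5 + Ce^(-5x)
Applying y(0) = 3: C = 3 - 1/5 = 14/5
Particular solution: y = 1/5 + (14/5)e^(-5x)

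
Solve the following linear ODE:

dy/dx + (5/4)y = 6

Using integrating factor method:

General solution: y = 24/5 + Ce^(-5x/4)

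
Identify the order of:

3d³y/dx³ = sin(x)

The order is 3 (highest derivative is of order 3).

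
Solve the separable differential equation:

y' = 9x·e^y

Separating variables and integrating:
-e^(-y) = 9x²/2 + C

General solution: y = -ln(C - 9x²/2)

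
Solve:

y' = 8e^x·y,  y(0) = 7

General solution: y = Ce^(8e^x)
Applying IC y(0) = 7:
Particular solution: y = 7e^(8(e^x - 1))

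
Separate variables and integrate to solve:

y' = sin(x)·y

Separating variables and integrating:
ln|y| = -cos(x) + C

General solution: y = Ce^(-cos(x))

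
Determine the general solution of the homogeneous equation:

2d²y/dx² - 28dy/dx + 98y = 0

Characteristic equation: 2r² - 28r + 98 = 0
Divide by 2: r² - 14r + 49 = 0
Factored: (r - 7)² = 0
Repeated root: r = 7
General solution: y = (C₁ + C₂x)e^(7x)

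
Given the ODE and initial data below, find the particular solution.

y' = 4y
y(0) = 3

General solution: y = Ce^(4x)
Applying IC y(0) = 3:
Particular solution: y = 3e^(4x)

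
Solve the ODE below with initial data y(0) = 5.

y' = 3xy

General solution: y = Ce^(3x²/2)
Applying IC y(0) = 5:
Particular solution: y = 5e^(3x²/2)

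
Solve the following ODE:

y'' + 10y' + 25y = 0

Characteristic equation: r² + 10r + 25 = 0
Factored: (r + 5)² = 0
Repeated root: r = -5
General solution: y = (C₁ + C₂x)e^(-5x)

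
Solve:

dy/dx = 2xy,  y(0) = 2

General solution: y = Ce^(x²)
Applying IC y(0) = 2:
Particular solution: y = 2e^(x²)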